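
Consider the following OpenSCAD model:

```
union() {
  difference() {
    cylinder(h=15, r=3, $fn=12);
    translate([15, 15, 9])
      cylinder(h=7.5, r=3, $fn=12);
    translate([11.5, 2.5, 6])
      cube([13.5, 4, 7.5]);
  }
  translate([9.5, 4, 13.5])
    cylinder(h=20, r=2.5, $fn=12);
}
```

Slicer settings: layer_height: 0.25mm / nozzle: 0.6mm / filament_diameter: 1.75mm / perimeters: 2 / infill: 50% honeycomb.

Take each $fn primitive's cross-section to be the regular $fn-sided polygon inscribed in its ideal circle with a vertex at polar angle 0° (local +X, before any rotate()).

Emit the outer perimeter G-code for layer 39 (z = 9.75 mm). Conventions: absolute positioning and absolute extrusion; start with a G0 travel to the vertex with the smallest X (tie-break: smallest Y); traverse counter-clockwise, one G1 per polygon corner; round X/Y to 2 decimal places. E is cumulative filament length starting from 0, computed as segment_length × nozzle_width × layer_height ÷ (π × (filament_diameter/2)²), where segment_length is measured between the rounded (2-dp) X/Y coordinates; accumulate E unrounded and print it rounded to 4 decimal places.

At z = 9.75 mm: the r=3 cylinder gives a regular 12-gon of circumradius 3 (constant along its height); the cylinder at (15, 15): section is a regular 12-gon, circumradius r=3; the 13.5×4 cube at (11.5, 2.5) contributes its full rectangle; Taking the first minus the rest: starting from the r=3 cylinder, the r=3 cylinder at (15, 15) misses the remaining region (no effect); the 13.5×4 cube at (11.5, 2.5) misses the remaining region (no effect) — 1 connected region; the cylinder at (9.5, 4) is absent (z outside [13.5, 33.5]); Combining (union): only that combined region is present, so the union is just that shape — 1 connected region. The outline is a single polygon with 12 vertices. Extrusion per mm of travel: 0.6 × 0.25 / (π × 0.875²) = 0.062363. Accumulating E over each segment gives final E = 1.1626.

G0 X-3.00 Y0.00 Z9.75
G1 X-2.60 Y-1.50 E0.0968
G1 X-1.50 Y-2.60 E0.1938
G1 X0.00 Y-3.00 E0.2906
G1 X1.50 Y-2.60 E0.3875
G1 X2.60 Y-1.50 E0.4845
G1 X3.00 Y0.00 E0.5813
G1 X2.60 Y1.50 E0.6781
G1 X1.50 Y2.60 E0.7751
G1 X0.00 Y3.00 E0.8719
G1 X-1.50 Y2.60 E0.9687
G1 X-2.60 Y1.50 E1.0657
G1 X-3.00 Y0.00 E1.1626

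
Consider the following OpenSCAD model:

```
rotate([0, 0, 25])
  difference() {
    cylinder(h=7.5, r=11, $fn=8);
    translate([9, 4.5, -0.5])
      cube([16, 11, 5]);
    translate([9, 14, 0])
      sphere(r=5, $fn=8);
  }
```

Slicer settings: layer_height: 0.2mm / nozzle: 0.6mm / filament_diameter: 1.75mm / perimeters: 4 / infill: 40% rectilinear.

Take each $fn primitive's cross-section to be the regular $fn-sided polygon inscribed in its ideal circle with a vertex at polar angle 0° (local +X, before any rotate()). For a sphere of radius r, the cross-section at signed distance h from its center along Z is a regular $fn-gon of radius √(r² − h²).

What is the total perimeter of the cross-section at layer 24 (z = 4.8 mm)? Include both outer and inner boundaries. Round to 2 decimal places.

At z = 4.8 mm: the r=11 cylinder gives a regular 8-gon of circumradius 11 (constant along its height) (perimeter = 2·8·11.000·sin(180°/8) = 67.35 mm); the cube at (9, 4.5) is not intersected at this z (z outside [-0.5, 4.5]); the sphere at (9, 14): section is a regular 8-gon, circumradius = √(r²−h²) = √(5²−4.8²) = 1.400 (perimeter = 2·8·1.400·sin(180°/8) = 8.57 mm); After the difference (first − rest): starting from the r=11 cylinder, the r=5 sphere at (9, 14) misses the remaining region (no effect) — boundary = 67.35 mm; (rotated 25° about Z; rotation is an isometry so areas/perimeters/island counts are preserved). Overall, the cross-section is a single solid region. Total boundary length (outer) = 67.35 mm.

67.35 mm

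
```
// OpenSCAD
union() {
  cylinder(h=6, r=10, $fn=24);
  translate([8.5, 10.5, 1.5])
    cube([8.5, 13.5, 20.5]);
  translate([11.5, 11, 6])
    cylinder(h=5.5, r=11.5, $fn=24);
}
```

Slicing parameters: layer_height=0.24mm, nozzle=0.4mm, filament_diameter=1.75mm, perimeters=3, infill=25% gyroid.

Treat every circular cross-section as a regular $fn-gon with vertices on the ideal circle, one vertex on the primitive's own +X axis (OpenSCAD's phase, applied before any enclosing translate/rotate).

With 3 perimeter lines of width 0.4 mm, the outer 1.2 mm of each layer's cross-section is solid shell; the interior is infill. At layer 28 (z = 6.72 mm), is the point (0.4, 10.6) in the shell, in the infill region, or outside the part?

At z = 6.72 mm: the cylinder does not reach this height (z outside [0, 6]); the 8.5×13.5 cube at (8.5, 10.5) contributes its full rectangle; the r=11.5 cylinder at (11.5, 11) contributes a regular 24-gon of circumradius 11.5; Merging all regions: the regions partially overlap (shared area 98.52 mm²), so overlapping operands fuse into one piece — 1 connected region. Overall, the cross-section is a single solid region. The nearest boundary edge runs (0.39, 8.02)→(0.00, 11.00); distance from the point to it = 0.34 mm. The point is inside the cross-section, 0.34 mm from the nearest boundary — within the 1.2 mm shell band (3 × 0.4).

shell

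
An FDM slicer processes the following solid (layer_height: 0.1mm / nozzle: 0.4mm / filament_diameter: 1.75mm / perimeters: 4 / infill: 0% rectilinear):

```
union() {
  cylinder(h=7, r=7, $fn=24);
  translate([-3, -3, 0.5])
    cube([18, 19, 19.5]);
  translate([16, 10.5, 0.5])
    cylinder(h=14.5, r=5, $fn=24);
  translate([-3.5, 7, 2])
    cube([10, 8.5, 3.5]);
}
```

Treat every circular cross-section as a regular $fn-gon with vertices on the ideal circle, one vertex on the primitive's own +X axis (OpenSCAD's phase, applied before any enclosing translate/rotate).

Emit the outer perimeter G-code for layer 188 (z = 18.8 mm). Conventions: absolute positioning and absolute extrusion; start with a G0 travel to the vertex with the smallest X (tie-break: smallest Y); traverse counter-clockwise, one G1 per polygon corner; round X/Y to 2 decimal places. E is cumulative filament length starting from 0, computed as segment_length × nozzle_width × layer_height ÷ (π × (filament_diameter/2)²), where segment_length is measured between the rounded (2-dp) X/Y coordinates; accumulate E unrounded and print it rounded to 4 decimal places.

At z = 18.8 mm: the cylinder does not reach this height (z outside [0, 7]); the 18×19 cube at (-3, -3) contributes its full rectangle; the cylinder at (16, 10.5) is not intersected at this z (z outside [0.5, 15]); the cube at (-3.5, 7) is absent (z outside [2, 5.5]); Merging all regions: only the 18×19 cube at (-3, -3) is present, so the union is just that shape — 1 connected region. The outline is a single polygon with 4 vertices. Extrusion per mm of travel: 0.4 × 0.1 / (π × 0.875²) = 0.016630. Accumulating E over each segment gives final E = 1.2306.

G0 X-3.00 Y-3.00 Z18.80
G1 X15.00 Y-3.00 E0.2993
G1 X15.00 Y16.00 E0.6153
G1 X-3.00 Y16.00 E0.9147
G1 X-3.00 Y-3.00 E1.2306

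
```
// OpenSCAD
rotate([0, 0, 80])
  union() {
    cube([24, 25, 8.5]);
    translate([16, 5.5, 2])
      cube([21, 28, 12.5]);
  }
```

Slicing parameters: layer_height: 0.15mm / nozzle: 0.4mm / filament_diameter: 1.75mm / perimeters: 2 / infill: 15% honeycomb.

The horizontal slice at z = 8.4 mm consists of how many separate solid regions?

At z = 8.4 mm: the cube is present — its section is the full 24×25 rectangle; the cube at (16, 5.5) (footprint 21×28) is included at this height; Merging all regions: the regions partially overlap (shared area 156.00 mm²), so overlapping operands fuse into one piece — 1 connected region; (rotated 80° about Z; rotation is an isometry so areas/perimeters/island counts are preserved). The result has 1 disconnected region.

1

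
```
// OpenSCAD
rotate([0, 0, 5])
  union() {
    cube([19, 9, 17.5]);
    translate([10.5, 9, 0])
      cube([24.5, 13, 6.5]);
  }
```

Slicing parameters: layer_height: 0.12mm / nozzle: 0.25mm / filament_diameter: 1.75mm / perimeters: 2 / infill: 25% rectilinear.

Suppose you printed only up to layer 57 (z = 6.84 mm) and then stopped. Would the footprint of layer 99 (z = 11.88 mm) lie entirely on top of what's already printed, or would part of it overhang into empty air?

entirely on top

Compare the two slices. At z = 6.84: the cube (footprint 19×9) is included at this height (area 171.00 mm²); the cube at (10.5, 9) does not reach this height (z outside [0, 6.5]); Combining (union): only the 19×9 cube is present, so the union is just that shape — area = 171.00 mm²; (rotated 5° about Z; rotation is an isometry so areas/perimeters/island counts are preserved). At z = 11.88: the cube is present — its section is the full 19×9 rectangle (area 171.00 mm²); the cube at (10.5, 9) does not reach this height (z outside [0, 6.5]); Merging all regions: only the 19×9 cube is present, so the union is just that shape — area = 171.00 mm²; (whole slice rotated 5° about Z — lengths, areas and connectivity unchanged). Checking containment: the cross-section at z = 11.88 is a subset of the cross-section at z = 6.84.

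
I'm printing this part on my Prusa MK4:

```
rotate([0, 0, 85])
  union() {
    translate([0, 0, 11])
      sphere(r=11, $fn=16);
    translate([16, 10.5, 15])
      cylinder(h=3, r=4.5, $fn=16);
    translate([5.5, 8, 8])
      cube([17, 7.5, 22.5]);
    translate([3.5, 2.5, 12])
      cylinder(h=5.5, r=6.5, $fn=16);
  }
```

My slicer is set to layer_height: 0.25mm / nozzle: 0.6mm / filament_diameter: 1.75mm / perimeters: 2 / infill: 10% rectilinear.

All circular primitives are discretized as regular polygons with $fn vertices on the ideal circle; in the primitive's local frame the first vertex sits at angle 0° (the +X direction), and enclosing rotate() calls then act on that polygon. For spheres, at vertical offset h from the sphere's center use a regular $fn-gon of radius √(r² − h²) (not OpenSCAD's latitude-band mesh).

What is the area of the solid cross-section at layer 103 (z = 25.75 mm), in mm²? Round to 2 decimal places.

At z = 25.75 mm: the sphere is absent (|z−center|=14.750 > r=11); the cylinder at (16, 10.5) is absent (z outside [15, 18]); the cube at (5.5, 8) (footprint 17×7.5) is included at this height (area 127.50 mm²); the cylinder at (3.5, 2.5) is not intersected at this z (z outside [12, 17.5]); Merging all regions: only the 17×7.5 cube at (5.5, 8) is present, so the union is just that shape — area = 127.50 mm²; (whole slice rotated 85° about Z — lengths, areas and connectivity unchanged). Overall, the cross-section is a single solid region. Net area = 127.50 mm².

127.50 mm²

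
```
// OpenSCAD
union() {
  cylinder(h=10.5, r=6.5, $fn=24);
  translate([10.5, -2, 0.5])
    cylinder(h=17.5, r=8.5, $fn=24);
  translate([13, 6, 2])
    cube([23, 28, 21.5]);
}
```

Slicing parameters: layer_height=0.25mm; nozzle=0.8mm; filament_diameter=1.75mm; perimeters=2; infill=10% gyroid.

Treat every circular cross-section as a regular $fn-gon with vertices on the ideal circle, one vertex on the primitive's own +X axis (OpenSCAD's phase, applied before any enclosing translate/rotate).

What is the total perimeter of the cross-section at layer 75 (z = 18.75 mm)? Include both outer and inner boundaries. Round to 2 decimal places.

At z = 18.75 mm: the cylinder does not reach this height (z outside [0, 10.5]); the cylinder at (10.5, -2) does not reach this height (z outside [0.5, 18]); the cube at (13, 6) is present — its section is the full 23×28 rectangle (perimeter 102.00 mm); Combining (union): only the 23×28 cube at (13, 6) is present, so the union is just that shape — boundary = 102.00 mm. Overall, the cross-section is a single solid region. Total boundary length (outer) = 102.00 mm.

102.00 mm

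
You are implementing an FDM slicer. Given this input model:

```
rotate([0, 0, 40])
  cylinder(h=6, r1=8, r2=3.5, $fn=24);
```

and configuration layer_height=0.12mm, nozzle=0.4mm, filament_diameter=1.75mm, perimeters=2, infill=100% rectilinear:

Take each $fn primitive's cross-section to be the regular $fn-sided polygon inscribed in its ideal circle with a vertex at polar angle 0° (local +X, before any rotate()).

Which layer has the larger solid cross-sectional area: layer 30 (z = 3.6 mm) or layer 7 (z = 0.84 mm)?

layer 7 (z = 0.84 mm)

Layer 30 (z = 3.6): the cone contributes a regular 24-gon of circumradius 5.300 (interpolated between r1=8 and r2=3.5 at t=0.600) (area = (24/2)·5.300²·sin(360°/24) = 87.24 mm²); (rotated 40° about Z; rotation is an isometry so areas/perimeters/island counts are preserved). So its area = 87.24 mm². Layer 7 (z = 0.84): the cone: at t=0.140 of its height the radius interpolates to r₁+(r₂−r₁)t = 7.370, giving a regular 24-gon of that circumradius (area = (24/2)·7.370²·sin(360°/24) = 168.70 mm²); (rotated 40° about Z; rotation is an isometry so areas/perimeters/island counts are preserved). So its area = 168.70 mm². Layer 7 is larger (168.70 vs 87.24 mm²).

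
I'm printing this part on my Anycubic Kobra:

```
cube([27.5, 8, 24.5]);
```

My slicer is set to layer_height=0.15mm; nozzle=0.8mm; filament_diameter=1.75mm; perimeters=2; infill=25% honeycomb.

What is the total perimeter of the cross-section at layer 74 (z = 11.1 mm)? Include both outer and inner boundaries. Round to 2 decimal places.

At z = 11.1 mm: the 27.5×8 cube contributes its full rectangle (perimeter 71.00 mm). Overall, the cross-section is a single solid region. Total boundary length (outer) = 71.00 mm.

71.00 mm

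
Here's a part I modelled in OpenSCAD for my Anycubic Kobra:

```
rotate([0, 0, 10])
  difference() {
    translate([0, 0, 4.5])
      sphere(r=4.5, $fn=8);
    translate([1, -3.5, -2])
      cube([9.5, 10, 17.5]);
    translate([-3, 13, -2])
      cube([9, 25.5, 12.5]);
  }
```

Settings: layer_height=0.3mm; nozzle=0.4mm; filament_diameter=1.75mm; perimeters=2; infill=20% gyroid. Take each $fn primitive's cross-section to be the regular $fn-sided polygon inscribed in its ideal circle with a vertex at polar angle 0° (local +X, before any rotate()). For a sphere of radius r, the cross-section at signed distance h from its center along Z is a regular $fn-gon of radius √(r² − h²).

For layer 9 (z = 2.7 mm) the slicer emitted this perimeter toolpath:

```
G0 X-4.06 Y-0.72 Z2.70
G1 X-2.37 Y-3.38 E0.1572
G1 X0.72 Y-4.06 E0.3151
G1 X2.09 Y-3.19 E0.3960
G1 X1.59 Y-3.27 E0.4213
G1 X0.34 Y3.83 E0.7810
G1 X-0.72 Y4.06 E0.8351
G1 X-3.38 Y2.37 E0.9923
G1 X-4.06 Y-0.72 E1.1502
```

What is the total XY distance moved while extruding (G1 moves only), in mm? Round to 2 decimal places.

23.05 mm

Sum the Euclidean lengths of each G1 segment: total = 23.05 mm.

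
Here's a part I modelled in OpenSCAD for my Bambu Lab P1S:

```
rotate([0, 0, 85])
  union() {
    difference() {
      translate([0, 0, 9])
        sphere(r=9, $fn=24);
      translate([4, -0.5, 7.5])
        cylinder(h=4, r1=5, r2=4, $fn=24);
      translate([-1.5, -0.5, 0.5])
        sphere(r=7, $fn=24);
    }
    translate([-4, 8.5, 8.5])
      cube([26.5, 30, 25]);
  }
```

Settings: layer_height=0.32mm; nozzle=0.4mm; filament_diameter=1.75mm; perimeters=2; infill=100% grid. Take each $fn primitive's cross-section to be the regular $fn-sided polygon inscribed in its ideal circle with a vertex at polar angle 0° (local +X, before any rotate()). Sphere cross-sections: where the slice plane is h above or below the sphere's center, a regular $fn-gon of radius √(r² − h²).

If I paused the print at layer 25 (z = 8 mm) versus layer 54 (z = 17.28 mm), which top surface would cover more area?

layer 54 (z = 17.28 mm)

Layer 25 (z = 8): the r=9 sphere contributes a regular 24-gon of circumradius √(9²−1²) = 8.944 (area = (24/2)·8.944²·sin(360°/24) = 248.47 mm²); the cone at (4, -0.5) contributes a regular 24-gon of circumradius 4.875 (interpolated between r1=5 and r2=4 at t=0.125) (area = (24/2)·4.875²·sin(360°/24) = 73.81 mm²); the sphere at (-1.5, -0.5) does not reach this height (|z−center|=7.500 > r=7); Taking the first minus the rest: starting from the r=9 sphere (248.47 mm²), the cone at (4, -0.5) lies wholly inside it (removes its full 73.81 mm² and its 30.54 mm outline becomes a hole wall) — area = 174.65 mm²; the cube at (-4, 8.5) does not reach this height (z outside [8.5, 33.5]); Taking the union: only the result so far is present, so the union is just that shape — area = 174.65 mm²; (whole slice rotated 85° about Z — lengths, areas and connectivity unchanged). So its area = 174.65 mm². Layer 54 (z = 17.28): the r=9 sphere slices to a regular 24-gon of circumradius 3.527 (√(r²−h²) with h=8.28 from center) (area = (24/2)·3.527²·sin(360°/24) = 38.64 mm²); the cone at (4, -0.5) is absent (z outside [7.5, 11.5]); the sphere at (-1.5, -0.5) is not intersected at this z (|z−center|=16.780 > r=7); Subtracting the remaining from the first: none of the subtracted shapes is present at this height, so the r=9 sphere is unchanged — area = 38.64 mm²; the 26.5×30 cube at (-4, 8.5) contributes its full rectangle (area 795.00 mm²); Taking the union: the 2 present regions are separate (no shared area or edge), so areas and boundary lengths simply add and each stays a separate island — area = 833.64 mm²; (rotated 85° about Z; rotation is an isometry so areas/perimeters/island counts are preserved). So its area = 833.64 mm². Layer 54 is larger (833.64 vs 174.65 mm²).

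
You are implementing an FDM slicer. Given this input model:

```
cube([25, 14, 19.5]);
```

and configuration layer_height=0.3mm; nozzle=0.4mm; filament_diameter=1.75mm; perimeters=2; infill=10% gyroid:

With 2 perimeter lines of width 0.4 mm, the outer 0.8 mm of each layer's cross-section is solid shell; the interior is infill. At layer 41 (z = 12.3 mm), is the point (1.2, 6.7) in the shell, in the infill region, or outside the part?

infill

At z = 12.3 mm: the cube is present — its section is the full 25×14 rectangle. Overall, the cross-section is a single solid region. The nearest boundary edge runs (0.00, 14.00)→(0.00, 0.00); distance from the point to it = 1.20 mm. The point is inside the cross-section and 1.20 mm from the nearest boundary — more than the 0.8 mm shell width (2 × 0.4), so it's in the infill interior.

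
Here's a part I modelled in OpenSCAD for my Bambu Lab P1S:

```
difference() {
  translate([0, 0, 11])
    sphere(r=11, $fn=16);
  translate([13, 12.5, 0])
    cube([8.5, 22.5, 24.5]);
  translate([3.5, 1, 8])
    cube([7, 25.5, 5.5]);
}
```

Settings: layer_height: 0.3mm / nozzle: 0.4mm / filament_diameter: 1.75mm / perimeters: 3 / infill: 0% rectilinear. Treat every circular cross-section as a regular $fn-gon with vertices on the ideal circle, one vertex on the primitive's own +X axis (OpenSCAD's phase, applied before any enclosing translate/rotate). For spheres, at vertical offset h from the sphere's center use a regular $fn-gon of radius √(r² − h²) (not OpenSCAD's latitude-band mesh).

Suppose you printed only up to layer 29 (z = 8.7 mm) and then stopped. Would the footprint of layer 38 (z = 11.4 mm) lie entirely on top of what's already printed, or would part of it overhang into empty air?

part overhangs

Compare the two slices. At z = 8.7: the r=11 sphere slices to a regular 16-gon of circumradius 10.757 (√(r²−h²) with h=2.3 from center) (area = (16/2)·10.757²·sin(360°/16) = 354.24 mm²); the cube at (13, 12.5) is present — its section is the full 8.5×22.5 rectangle (area 191.25 mm²); the 7×25.5 cube at (3.5, 1) contributes its full rectangle (area 178.50 mm²); Taking the first minus the rest: starting from the r=11 sphere (354.24 mm²), the 8.5×22.5 cube at (13, 12.5) misses the remaining region (no effect); the 7×25.5 cube at (3.5, 1) partially overlaps it — only the 44.96 mm² overlap (of its 178.50 mm²) is removed, clipping the outline — area = 309.28 mm². At z = 11.4: the sphere: section is a regular 16-gon, circumradius = √(r²−h²) = √(11²−0.4²) = 10.993 (area = (16/2)·10.993²·sin(360°/16) = 369.95 mm²); the cube at (13, 12.5) (footprint 8.5×22.5) is included at this height (area 191.25 mm²); the cube at (3.5, 1) (footprint 7×25.5) is included at this height (area 178.50 mm²); Taking the first minus the rest: starting from the r=11 sphere (369.95 mm²), the 8.5×22.5 cube at (13, 12.5) misses the remaining region (no effect); the 7×25.5 cube at (3.5, 1) partially overlaps it — only the 47.62 mm² overlap (of its 178.50 mm²) is removed, clipping the outline — area = 322.33 mm². Checking containment: at z = 11.4 the cross-section extends beyond the z = 8.7 cross-section by about 13.05 mm².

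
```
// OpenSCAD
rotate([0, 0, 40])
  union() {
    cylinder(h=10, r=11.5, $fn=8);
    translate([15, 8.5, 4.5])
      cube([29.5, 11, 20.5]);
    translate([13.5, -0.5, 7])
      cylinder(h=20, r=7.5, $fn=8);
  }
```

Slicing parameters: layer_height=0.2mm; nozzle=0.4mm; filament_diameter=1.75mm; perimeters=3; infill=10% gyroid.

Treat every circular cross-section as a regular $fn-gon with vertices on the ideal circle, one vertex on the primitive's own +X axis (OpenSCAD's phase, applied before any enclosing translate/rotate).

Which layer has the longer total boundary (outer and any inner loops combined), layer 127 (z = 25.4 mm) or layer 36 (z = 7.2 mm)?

Layer 127 (z = 25.4): the cylinder is absent (z outside [0, 10]); the cube at (15, 8.5) does not reach this height (z outside [4.5, 25]); the r=7.5 cylinder at (13.5, -0.5) contributes a regular 8-gon of circumradius 7.5 (perimeter = 2·8·7.500·sin(180°/8) = 45.92 mm); Merging all regions: only the r=7.5 cylinder at (13.5, -0.5) is present, so the union is just that shape — boundary = 45.92 mm; (whole slice rotated 40° about Z — lengths, areas and connectivity unchanged). So its perimeter = 45.92 mm. Layer 36 (z = 7.2): the cylinder: section is a regular 8-gon, circumradius r=11.5 (perimeter = 2·8·11.500·sin(180°/8) = 70.41 mm); the cube at (15, 8.5) is present — its section is the full 29.5×11 rectangle (perimeter 81.00 mm); the r=7.5 cylinder at (13.5, -0.5) gives a regular 8-gon of circumradius 7.5 (constant along its height) (perimeter = 2·8·7.500·sin(180°/8) = 45.92 mm); Merging all regions: the regions partially overlap (shared area 35.38 mm²), so the edge portions inside another operand are dropped and the merged outline is re-measured after clipping — boundary = 171.48 mm; (whole slice rotated 40° about Z — lengths, areas and connectivity unchanged). So its perimeter = 171.48 mm. Layer 36 is larger (171.48 vs 45.92 mm).

layer 36 (z = 7.2 mm)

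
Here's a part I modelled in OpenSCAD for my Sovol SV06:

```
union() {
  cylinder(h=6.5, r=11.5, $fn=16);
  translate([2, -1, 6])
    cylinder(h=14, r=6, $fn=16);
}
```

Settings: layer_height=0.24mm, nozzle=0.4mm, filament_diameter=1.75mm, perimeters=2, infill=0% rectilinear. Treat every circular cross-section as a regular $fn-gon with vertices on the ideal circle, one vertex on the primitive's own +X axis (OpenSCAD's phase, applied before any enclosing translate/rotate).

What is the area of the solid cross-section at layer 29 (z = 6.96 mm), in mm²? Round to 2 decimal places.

At z = 6.96 mm: the cylinder is not intersected at this z (z outside [0, 6.5]); the cylinder at (2, -1): section is a regular 16-gon, circumradius r=6 (area = (16/2)·6.000²·sin(360°/16) = 110.21 mm²); Taking the union: only the r=6 cylinder at (2, -1) is present, so the union is just that shape — area = 110.21 mm². Overall, the cross-section is a single solid region. Net area = 110.21 mm².

110.21 mm²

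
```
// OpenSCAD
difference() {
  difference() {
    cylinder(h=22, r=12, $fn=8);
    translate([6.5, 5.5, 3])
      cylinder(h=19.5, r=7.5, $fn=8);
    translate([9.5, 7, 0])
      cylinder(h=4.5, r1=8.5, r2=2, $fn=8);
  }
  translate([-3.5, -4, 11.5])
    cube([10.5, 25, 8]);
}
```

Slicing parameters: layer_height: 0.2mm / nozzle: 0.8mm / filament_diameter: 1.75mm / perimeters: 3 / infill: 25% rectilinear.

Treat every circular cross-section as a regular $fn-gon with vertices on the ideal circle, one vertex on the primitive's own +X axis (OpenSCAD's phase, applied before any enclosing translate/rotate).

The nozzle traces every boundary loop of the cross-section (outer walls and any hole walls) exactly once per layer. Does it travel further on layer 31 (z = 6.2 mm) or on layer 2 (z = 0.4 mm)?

layer 31 (z = 6.2 mm)

Layer 31 (z = 6.2): the cylinder: section is a regular 8-gon, circumradius r=12 (perimeter = 2·8·12.000·sin(180°/8) = 73.48 mm); the r=7.5 cylinder at (6.5, 5.5) gives a regular 8-gon of circumradius 7.5 (constant along its height) (perimeter = 2·8·7.500·sin(180°/8) = 45.92 mm); the cone at (9.5, 7) is not intersected at this z (z outside [0, 4.5]); Taking the first minus the rest: starting from the r=12 cylinder, the r=7.5 cylinder at (6.5, 5.5) partially overlaps it — only the 108.64 mm² overlap (of its 159.10 mm²) is removed, clipping the outline — boundary = 81.71 mm; the cube at (-3.5, -4) does not reach this height (z outside [11.5, 19.5]); After the difference (first − rest): none of the subtracted shapes is present at this height, so the result so far is unchanged — boundary = 81.71 mm. So its perimeter = 81.71 mm. Layer 2 (z = 0.4): the r=12 cylinder gives a regular 8-gon of circumradius 12 (constant along its height) (perimeter = 2·8·12.000·sin(180°/8) = 73.48 mm); the cylinder at (6.5, 5.5) is absent (z outside [3, 22.5]); the cone at (9.5, 7): at t=0.089 of its height the radius interpolates to r₁+(r₂−r₁)t = 7.922, giving a regular 8-gon of that circumradius (perimeter = 2·8·7.922·sin(180°/8) = 48.51 mm); After the difference (first − rest): starting from the r=12 cylinder, the cone at (9.5, 7) partially overlaps it — only the 70.00 mm² overlap (of its 177.52 mm²) is removed, clipping the outline — boundary = 77.39 mm; the cube at (-3.5, -4) does not reach this height (z outside [11.5, 19.5]); After the difference (first − rest): none of the subtracted shapes is present at this height, so that combined region is unchanged — boundary = 77.39 mm. So its perimeter = 77.39 mm. Layer 31 is larger (81.71 vs 77.39 mm).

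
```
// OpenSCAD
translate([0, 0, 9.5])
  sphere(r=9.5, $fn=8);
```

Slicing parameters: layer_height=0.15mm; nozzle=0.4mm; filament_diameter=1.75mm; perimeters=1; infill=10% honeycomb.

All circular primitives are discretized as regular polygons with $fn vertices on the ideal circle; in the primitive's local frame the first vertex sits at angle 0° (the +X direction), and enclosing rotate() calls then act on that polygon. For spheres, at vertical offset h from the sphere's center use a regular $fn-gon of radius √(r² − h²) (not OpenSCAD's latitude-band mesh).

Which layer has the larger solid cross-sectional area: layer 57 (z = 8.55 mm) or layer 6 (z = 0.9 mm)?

Layer 57 (z = 8.55): the sphere: section is a regular 8-gon, circumradius = √(r²−h²) = √(9.5²−0.95²) = 9.452 (area = (8/2)·9.452²·sin(360°/8) = 252.71 mm²). So its area = 252.71 mm². Layer 6 (z = 0.9): the r=9.5 sphere slices to a regular 8-gon of circumradius 4.036 (√(r²−h²) with h=8.6 from center) (area = (8/2)·4.036²·sin(360°/8) = 46.08 mm²). So its area = 46.08 mm². Layer 57 is larger (252.71 vs 46.08 mm²).

layer 57 (z = 8.55 mm)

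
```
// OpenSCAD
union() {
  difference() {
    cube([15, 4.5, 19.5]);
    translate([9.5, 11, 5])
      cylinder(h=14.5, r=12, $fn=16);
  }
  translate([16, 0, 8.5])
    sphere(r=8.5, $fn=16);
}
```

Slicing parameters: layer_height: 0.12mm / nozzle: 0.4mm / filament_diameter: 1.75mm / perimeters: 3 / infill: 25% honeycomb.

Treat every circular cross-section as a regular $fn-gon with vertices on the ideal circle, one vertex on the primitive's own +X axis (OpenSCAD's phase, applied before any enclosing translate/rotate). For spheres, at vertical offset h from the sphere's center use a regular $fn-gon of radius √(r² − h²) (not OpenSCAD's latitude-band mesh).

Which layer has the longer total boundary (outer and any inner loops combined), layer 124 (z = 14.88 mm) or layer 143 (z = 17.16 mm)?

layer 124 (z = 14.88 mm)

Layer 124 (z = 14.88): the 15×4.5 cube contributes its full rectangle (perimeter 39.00 mm); the r=12 cylinder at (9.5, 11) gives a regular 16-gon of circumradius 12 (constant along its height) (perimeter = 2·16·12.000·sin(180°/16) = 74.91 mm); After the difference (first − rest): starting from the 15×4.5 cube, the r=12 cylinder at (9.5, 11) partially overlaps it — only the 59.24 mm² overlap (of its 440.85 mm²) is removed, clipping the outline — boundary = 17.40 mm; the r=8.5 sphere at (16, 0) contributes a regular 16-gon of circumradius √(8.5²−6.38²) = 5.617 (perimeter = 2·16·5.617·sin(180°/16) = 35.06 mm); Merging all regions: the regions partially overlap (shared area 0.20 mm²), so the edge portions inside another operand are dropped and the merged outline is re-measured after clipping — boundary = 50.23 mm. So its perimeter = 50.23 mm. Layer 143 (z = 17.16): the cube (footprint 15×4.5) is included at this height (perimeter 39.00 mm); the r=12 cylinder at (9.5, 11) gives a regular 16-gon of circumradius 12 (constant along its height) (perimeter = 2·16·12.000·sin(180°/16) = 74.91 mm); Subtracting the remaining from the first: starting from the 15×4.5 cube, the r=12 cylinder at (9.5, 11) partially overlaps it — only the 59.24 mm² overlap (of its 440.85 mm²) is removed, clipping the outline — boundary = 17.40 mm; the sphere at (16, 0) is not intersected at this z (|z−center|=8.660 > r=8.5); Merging all regions: only that combined region is present, so the union is just that shape — boundary = 17.40 mm. So its perimeter = 17.40 mm. Layer 124 is larger (50.23 vs 17.40 mm).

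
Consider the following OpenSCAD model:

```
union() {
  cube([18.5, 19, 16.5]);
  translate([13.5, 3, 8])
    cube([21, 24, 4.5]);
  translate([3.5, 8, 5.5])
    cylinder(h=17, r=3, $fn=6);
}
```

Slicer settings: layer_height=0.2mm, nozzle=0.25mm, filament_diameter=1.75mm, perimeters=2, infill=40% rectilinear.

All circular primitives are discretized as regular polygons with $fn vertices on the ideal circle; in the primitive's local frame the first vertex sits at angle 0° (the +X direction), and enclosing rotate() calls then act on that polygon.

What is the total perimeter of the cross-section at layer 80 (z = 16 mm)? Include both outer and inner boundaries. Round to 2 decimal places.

At z = 16 mm: the cube (footprint 18.5×19) is included at this height (perimeter 75.00 mm); the cube at (13.5, 3) is absent (z outside [8, 12.5]); the r=3 cylinder at (3.5, 8) gives a regular 6-gon of circumradius 3 (constant along its height) (perimeter = 2·6·3.000·sin(180°/6) = 18.00 mm); Combining (union): the r=3 cylinder at (3.5, 8) lies entirely inside the 18.5×19 cube, so the union is just the 18.5×19 cube — boundary = 75.00 mm. Overall, the cross-section is a single solid region. Total boundary length (outer) = 75.00 mm.

75.00 mm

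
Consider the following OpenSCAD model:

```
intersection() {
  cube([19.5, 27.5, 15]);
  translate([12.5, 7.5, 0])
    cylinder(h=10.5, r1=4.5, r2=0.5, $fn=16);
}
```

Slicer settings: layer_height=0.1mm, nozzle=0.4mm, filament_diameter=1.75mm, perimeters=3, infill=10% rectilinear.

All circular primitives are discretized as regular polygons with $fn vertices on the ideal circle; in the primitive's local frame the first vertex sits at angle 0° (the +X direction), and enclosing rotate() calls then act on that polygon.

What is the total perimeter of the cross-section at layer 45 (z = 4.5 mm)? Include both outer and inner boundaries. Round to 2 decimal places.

17.39 mm

At z = 4.5 mm: the 19.5×27.5 cube contributes its full rectangle (perimeter 94.00 mm); the cone at (12.5, 7.5): at t=0.429 of its height the radius interpolates to r₁+(r₂−r₁)t = 2.786, giving a regular 16-gon of that circumradius (perimeter = 2·16·2.786·sin(180°/16) = 17.39 mm); Taking the intersection: the cone at (12.5, 7.5) lies inside the 19.5×27.5 cube, so the common part is the cone at (12.5, 7.5) itself — boundary = 17.39 mm. Overall, the cross-section is a single solid region. Total boundary length (outer) = 17.39 mm.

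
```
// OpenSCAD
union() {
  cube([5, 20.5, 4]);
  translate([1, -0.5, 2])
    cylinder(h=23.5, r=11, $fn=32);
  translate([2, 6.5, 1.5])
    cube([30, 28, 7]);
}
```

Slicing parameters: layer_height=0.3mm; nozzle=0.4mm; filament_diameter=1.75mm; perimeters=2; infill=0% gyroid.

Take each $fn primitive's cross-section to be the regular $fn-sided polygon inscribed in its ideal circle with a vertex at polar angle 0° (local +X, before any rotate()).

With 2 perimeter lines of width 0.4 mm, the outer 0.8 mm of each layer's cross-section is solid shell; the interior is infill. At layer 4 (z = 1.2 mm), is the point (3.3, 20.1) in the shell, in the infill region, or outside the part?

shell

At z = 1.2 mm: the cube (footprint 5×20.5) is included at this height; the cylinder at (1, -0.5) is absent (z outside [2, 25.5]); the cube at (2, 6.5) is absent (z outside [1.5, 8.5]); Merging all regions: only the 5×20.5 cube is present, so the union is just that shape — 1 connected region. Overall, the cross-section is a single solid region. The nearest boundary edge runs (5.00, 20.50)→(0.00, 20.50); distance from the point to it = 0.40 mm. The point is inside the cross-section, 0.40 mm from the nearest boundary — within the 0.8 mm shell band (2 × 0.4).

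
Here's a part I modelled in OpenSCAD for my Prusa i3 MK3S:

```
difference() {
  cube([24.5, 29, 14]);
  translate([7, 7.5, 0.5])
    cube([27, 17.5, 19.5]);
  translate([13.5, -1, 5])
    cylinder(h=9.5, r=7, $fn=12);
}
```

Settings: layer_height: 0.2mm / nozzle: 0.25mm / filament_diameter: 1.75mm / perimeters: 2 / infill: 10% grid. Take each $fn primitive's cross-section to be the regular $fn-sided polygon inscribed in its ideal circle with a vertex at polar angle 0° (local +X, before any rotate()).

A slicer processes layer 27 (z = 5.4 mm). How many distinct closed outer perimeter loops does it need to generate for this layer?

At z = 5.4 mm: the cube (footprint 24.5×29) is included at this height; the cube at (7, 7.5) is present — its section is the full 27×17.5 rectangle; the cylinder at (13.5, -1): section is a regular 12-gon, circumradius r=7; After the difference (first − rest): starting from the 24.5×29 cube, the 27×17.5 cube at (7, 7.5) partially overlaps it — only the 306.25 mm² overlap (of its 472.50 mm²) is removed, clipping the outline; the r=7 cylinder at (13.5, -1) partially overlaps it — only the 59.77 mm² overlap (of its 147.00 mm²) is removed, clipping the outline — 1 connected region. The result has 1 disconnected region.

1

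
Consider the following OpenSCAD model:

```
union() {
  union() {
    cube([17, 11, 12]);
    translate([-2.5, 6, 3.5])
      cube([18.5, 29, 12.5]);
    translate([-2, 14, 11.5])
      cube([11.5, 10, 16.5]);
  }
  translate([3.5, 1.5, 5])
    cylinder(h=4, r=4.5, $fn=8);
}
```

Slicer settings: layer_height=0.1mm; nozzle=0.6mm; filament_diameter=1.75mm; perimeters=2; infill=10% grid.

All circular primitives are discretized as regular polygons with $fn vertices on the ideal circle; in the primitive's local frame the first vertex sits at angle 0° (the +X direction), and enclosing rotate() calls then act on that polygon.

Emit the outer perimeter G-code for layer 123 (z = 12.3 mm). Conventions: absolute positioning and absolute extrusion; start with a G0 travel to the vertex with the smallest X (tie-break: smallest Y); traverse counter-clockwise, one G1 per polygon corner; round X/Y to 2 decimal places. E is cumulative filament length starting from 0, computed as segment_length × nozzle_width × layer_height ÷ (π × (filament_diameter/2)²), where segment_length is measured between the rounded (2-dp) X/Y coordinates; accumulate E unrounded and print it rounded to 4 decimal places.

G0 X-2.50 Y6.00 Z12.30
G1 X16.00 Y6.00 E0.4615
G1 X16.00 Y35.00 E1.1849
G1 X-2.50 Y35.00 E1.6464
G1 X-2.50 Y6.00 E2.3698

At z = 12.3 mm: the cube is not intersected at this z (z outside [0, 12]); the cube at (-2.5, 6) (footprint 18.5×29) is included at this height; the cube at (-2, 14) (footprint 11.5×10) is included at this height; Merging all regions: the 11.5×10 cube at (-2, 14) lies entirely inside the 18.5×29 cube at (-2.5, 6), so the union is just the 18.5×29 cube at (-2.5, 6) — 1 connected region; the cylinder at (3.5, 1.5) does not reach this height (z outside [5, 9]); Taking the union: only the result so far is present, so the union is just that shape — 1 connected region. The outline is a single polygon with 4 vertices. Extrusion per mm of travel: 0.6 × 0.1 / (π × 0.875²) = 0.024945. Accumulating E over each segment gives final E = 2.3698.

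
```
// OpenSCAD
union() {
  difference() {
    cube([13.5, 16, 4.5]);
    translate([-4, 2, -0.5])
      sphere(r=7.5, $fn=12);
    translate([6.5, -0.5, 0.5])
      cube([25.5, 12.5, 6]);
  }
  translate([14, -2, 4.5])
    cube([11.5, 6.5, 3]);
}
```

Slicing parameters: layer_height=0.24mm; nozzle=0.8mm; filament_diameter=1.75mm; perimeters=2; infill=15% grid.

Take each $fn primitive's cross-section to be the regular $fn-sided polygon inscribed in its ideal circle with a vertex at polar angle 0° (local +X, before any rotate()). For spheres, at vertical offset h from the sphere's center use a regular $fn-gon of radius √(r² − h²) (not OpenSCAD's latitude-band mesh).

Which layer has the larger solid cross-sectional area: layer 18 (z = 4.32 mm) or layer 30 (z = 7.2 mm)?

layer 18 (z = 4.32 mm)

Layer 18 (z = 4.32): the cube is present — its section is the full 13.5×16 rectangle (area 216.00 mm²); the r=7.5 sphere at (-4, 2) slices to a regular 12-gon of circumradius 5.746 (√(r²−h²) with h=4.82 from center) (area = (12/2)·5.746²·sin(360°/12) = 99.05 mm²); the 25.5×12.5 cube at (6.5, -0.5) contributes its full rectangle (area 318.75 mm²); Taking the first minus the rest: starting from the 13.5×16 cube (216.00 mm²), the r=7.5 sphere at (-4, 2) partially overlaps it — only the 7.34 mm² overlap (of its 99.05 mm²) is removed, clipping the outline; the 25.5×12.5 cube at (6.5, -0.5) partially overlaps it — only the 84.00 mm² overlap (of its 318.75 mm²) is removed, clipping the outline — area = 124.66 mm²; the cube at (14, -2) does not reach this height (z outside [4.5, 7.5]); Taking the union: only that combined region is present, so the union is just that shape — area = 124.66 mm². So its area = 124.66 mm². Layer 30 (z = 7.2): the cube is not intersected at this z (z outside [0, 4.5]); the sphere at (-4, 2) is absent (|z−center|=7.700 > r=7.5); the cube at (6.5, -0.5) is absent (z outside [0.5, 6.5]); Taking the first minus the rest: the first operand is absent here, so nothing remains; the cube at (14, -2) (footprint 11.5×6.5) is included at this height (area 74.75 mm²); Taking the union: only the 11.5×6.5 cube at (14, -2) is present, so the union is just that shape — area = 74.75 mm². So its area = 74.75 mm². Layer 18 is larger (124.66 vs 74.75 mm²).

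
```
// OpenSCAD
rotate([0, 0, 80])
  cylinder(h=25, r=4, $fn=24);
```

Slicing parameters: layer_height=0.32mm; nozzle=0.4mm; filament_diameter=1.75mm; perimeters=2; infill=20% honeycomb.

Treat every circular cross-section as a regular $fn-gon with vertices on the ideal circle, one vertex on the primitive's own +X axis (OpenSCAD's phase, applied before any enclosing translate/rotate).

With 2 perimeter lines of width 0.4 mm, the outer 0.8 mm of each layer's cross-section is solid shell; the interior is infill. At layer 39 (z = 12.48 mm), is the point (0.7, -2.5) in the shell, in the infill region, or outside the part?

At z = 12.48 mm: the cylinder: section is a regular 24-gon, circumradius r=4; (rotated 80° about Z; rotation is an isometry so areas/perimeters/island counts are preserved). Overall, the cross-section is a single solid region. Undo the 80° rotation: the query point maps to (-2.340, -1.123) in the un-rotated model frame. The nearest boundary edge runs (-3.86, -1.04)→(-3.46, -2.00); distance from the point to it = 1.37 mm. The point is inside the cross-section and 1.37 mm from the nearest boundary — more than the 0.8 mm shell width (2 × 0.4), so it's in the infill interior.

infill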